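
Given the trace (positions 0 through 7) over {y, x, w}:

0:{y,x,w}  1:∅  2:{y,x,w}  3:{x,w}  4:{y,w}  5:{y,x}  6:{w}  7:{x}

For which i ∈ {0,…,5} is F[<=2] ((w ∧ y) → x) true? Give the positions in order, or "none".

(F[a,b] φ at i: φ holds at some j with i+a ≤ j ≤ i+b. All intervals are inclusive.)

Evaluate at each i in [0,5]:
  i=0: ✓ (witness j=0)
  i=1: ✓ (witness j=1)
  i=2: ✓ (witness j=2)
  i=3: ✓ (witness j=3)
  i=4: ✓ (witness j=5)
  i=5: ✓ (witness j=5)

0, 1, 2, 3, 4, 5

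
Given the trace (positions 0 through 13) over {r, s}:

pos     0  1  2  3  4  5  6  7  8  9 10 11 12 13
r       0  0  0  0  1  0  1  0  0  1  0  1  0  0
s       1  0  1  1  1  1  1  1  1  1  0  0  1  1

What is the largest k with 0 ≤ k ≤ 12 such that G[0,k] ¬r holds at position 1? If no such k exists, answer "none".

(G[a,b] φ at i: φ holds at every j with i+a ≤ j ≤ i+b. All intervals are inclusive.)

2

¬r must hold from j=1 onward; find where it first fails.
  j=1: holds
  j=2: holds
  j=3: holds
  j=4: fails
Holds on [1,3], so largest k = 2.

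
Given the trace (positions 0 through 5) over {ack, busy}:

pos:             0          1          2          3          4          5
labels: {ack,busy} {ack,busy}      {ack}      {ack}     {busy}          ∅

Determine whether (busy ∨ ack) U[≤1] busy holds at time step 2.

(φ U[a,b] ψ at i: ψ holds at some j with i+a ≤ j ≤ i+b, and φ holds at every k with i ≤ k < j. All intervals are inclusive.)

Need some j in [2,3] with busy, and (busy ∨ ack) at every k in [2,j-1].
  j=2: busy false.
  j=3: busy false.
No j in the window works → until fails.

False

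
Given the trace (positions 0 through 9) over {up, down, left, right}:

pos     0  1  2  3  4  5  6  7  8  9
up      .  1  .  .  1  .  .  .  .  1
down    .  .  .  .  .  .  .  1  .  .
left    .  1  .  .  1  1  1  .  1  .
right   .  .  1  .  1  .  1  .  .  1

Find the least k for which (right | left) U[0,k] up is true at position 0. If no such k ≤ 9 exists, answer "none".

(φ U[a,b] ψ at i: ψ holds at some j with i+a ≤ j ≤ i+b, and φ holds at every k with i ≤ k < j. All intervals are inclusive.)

none

Need earliest j ≥ 0 with up, and (right | left) at every k in [0,j-1].
  j=0: rhs fails.
  j=1: rhs holds but lhs fails at k=0.
  j=2: rhs fails.
  j=3: rhs fails.
  j=4: rhs holds but lhs fails at k=0.
  j=5: rhs fails.
  j=6: rhs fails.
  j=7: rhs fails.
  j=8: rhs fails.
  j=9: rhs holds but lhs fails at k=0.
No witness within the range → none.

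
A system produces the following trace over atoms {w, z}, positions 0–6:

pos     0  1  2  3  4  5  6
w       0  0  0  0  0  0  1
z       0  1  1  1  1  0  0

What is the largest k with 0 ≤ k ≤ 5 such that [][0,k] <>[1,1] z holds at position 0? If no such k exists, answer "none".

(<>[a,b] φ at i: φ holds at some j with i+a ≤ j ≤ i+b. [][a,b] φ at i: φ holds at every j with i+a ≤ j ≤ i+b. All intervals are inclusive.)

<>[1,1] z must hold from j=0 onward; find where it first fails.
  j=0: holds
  j=1: holds
  j=2: holds
  j=3: holds
  j=4: fails
Holds on [0,3], so largest k = 3.

3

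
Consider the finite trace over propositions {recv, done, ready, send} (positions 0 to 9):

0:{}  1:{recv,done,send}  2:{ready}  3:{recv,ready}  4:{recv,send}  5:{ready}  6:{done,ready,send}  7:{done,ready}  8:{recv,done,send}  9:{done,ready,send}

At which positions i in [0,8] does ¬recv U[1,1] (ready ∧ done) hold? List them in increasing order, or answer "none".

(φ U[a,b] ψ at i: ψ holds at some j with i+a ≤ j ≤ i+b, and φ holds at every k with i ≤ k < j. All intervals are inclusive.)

Evaluate at each i in [0,8]:
  i=0: ✗ (no rhs in [1,1])
  i=1: ✗ (no rhs in [2,2])
  i=2: ✗ (no rhs in [3,3])
  i=3: ✗ (no rhs in [4,4])
  i=4: ✗ (no rhs in [5,5])
  i=5: ✓ (rhs at j=6; lhs holds on [5,5])
  i=6: ✓ (rhs at j=7; lhs holds on [6,6])
  i=7: ✗ (no rhs in [8,8])
  i=8: ✗ (lhs fails at k=8 before rhs at j=9)

5, 6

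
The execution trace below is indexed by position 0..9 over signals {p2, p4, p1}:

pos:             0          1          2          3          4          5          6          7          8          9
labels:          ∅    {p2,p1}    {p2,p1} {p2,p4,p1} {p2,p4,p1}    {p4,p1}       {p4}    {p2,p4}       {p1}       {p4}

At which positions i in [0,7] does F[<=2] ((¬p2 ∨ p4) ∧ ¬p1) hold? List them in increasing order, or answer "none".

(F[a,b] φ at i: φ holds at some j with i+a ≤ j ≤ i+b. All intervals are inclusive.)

Evaluate at each i in [0,7]:
  i=0: ✓ (witness j=0)
  i=1: ✗ (none in [1,3])
  i=2: ✗ (none in [2,4])
  i=3: ✗ (none in [3,5])
  i=4: ✓ (witness j=6)
  i=5: ✓ (witness j=6)
  i=6: ✓ (witness j=6)
  i=7: ✓ (witness j=7)

0, 4, 5, 6, 7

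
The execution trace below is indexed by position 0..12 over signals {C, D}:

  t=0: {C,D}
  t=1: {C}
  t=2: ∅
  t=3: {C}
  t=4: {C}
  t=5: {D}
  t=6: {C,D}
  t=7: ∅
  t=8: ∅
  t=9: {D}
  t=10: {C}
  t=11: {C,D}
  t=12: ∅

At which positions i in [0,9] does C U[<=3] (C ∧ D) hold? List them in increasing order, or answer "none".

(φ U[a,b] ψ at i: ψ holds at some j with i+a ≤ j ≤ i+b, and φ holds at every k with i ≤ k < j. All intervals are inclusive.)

Evaluate at each i in [0,9]:
  i=0: ✓ (rhs at j=0)
  i=1: ✗ (no rhs in [1,4])
  i=2: ✗ (no rhs in [2,5])
  i=3: ✗ (lhs fails at k=5 before rhs at j=6)
  i=4: ✗ (lhs fails at k=5 before rhs at j=6)
  i=5: ✗ (lhs fails at k=5 before rhs at j=6)
  i=6: ✓ (rhs at j=6)
  i=7: ✗ (no rhs in [7,10])
  i=8: ✗ (lhs fails at k=8 before rhs at j=11)
  i=9: ✗ (lhs fails at k=9 before rhs at j=11)

0, 6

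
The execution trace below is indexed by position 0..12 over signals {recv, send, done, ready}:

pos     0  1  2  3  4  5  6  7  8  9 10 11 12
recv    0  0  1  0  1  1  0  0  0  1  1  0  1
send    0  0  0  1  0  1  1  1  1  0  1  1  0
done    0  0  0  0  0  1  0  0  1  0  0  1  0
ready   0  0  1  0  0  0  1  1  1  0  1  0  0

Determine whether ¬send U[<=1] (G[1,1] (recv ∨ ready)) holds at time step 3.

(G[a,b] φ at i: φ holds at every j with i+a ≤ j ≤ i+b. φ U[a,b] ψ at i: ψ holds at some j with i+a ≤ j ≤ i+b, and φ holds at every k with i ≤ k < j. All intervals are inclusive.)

Need some j in [3,4] with G[1,1] (recv ∨ ready), and ¬send at every k in [3,j-1].
  j=3: G[1,1] (recv ∨ ready) holds; no prefix to check → satisfied.

Holds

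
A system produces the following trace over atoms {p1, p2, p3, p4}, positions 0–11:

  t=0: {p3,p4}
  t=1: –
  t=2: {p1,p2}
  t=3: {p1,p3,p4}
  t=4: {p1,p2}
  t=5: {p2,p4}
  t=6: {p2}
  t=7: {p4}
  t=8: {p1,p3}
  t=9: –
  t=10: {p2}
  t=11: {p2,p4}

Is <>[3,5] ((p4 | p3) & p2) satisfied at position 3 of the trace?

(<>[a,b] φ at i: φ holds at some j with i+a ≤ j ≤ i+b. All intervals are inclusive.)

False

Check ((p4 | p3) & p2) at each j in [6,8]:
  j=6: false
  j=7: false
  j=8: false
No position in the window satisfies it → formula fails.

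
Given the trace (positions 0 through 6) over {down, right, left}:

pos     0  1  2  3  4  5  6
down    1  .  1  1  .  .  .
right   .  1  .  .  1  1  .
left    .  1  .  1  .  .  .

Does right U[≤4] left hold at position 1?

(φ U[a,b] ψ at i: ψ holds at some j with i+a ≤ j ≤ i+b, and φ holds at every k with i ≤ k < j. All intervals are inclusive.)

True

Need some j in [1,5] with left, and right at every k in [1,j-1].
  j=1: left holds; no prefix to check → satisfied.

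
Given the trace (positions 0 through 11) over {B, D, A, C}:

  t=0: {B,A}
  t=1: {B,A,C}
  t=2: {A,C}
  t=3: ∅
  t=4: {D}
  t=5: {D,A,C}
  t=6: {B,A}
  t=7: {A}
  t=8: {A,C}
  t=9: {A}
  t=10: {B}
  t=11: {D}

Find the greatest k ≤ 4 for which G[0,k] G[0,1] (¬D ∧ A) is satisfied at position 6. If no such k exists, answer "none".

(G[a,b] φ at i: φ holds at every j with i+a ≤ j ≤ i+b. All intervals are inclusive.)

G[0,1] (¬D ∧ A) must hold from j=6 onward; find where it first fails.
  j=6: holds
  j=7: holds
  j=8: holds
  j=9: fails
Holds on [6,8], so largest k = 2.

2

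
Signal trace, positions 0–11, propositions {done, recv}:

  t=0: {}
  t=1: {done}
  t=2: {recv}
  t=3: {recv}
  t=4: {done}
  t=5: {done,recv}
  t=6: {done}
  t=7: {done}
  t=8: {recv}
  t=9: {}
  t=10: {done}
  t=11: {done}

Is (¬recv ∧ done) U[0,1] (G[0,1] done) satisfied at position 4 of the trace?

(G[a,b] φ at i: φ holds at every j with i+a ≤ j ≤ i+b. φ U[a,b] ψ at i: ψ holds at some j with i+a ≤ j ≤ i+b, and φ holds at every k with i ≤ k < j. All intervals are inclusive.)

Need some j in [4,5] with G[0,1] done, and (¬recv ∧ done) at every k in [4,j-1].
  j=4: G[0,1] done holds; no prefix to check → satisfied.

Yes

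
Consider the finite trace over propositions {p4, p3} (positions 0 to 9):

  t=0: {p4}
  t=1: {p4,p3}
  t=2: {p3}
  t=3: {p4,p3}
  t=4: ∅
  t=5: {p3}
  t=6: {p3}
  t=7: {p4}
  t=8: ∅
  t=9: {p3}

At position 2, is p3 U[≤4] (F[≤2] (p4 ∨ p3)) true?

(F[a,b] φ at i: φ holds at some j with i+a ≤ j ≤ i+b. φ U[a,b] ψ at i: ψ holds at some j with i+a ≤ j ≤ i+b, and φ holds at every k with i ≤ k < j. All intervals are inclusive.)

Need some j in [2,6] with F[≤2] (p4 ∨ p3), and p3 at every k in [2,j-1].
  j=2: F[≤2] (p4 ∨ p3) holds; no prefix to check → satisfied.

Yes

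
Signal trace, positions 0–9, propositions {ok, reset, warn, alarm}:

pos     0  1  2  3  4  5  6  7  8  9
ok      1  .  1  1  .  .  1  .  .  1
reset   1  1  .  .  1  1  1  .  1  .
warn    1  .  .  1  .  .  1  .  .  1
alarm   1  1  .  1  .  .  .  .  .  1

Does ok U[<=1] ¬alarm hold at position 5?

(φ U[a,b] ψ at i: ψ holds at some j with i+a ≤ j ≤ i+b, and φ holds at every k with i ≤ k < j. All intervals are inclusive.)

Need some j in [5,6] with ¬alarm, and ok at every k in [5,j-1].
  j=5: ¬alarm holds; no prefix to check → satisfied.

True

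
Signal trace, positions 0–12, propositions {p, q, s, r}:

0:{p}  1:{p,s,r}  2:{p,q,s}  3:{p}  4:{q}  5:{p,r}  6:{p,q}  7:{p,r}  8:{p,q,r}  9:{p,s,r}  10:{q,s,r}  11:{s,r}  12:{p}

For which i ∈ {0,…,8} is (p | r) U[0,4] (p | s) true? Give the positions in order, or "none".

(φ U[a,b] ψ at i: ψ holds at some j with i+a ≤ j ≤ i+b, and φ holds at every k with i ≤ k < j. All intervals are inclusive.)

0, 1, 2, 3, 5, 6, 7, 8

Evaluate at each i in [0,8]:
  i=0: ✓ (rhs at j=0)
  i=1: ✓ (rhs at j=1)
  i=2: ✓ (rhs at j=2)
  i=3: ✓ (rhs at j=3)
  i=4: ✗ (lhs fails at k=4 before rhs at j=5)
  i=5: ✓ (rhs at j=5)
  i=6: ✓ (rhs at j=6)
  i=7: ✓ (rhs at j=7)
  i=8: ✓ (rhs at j=8)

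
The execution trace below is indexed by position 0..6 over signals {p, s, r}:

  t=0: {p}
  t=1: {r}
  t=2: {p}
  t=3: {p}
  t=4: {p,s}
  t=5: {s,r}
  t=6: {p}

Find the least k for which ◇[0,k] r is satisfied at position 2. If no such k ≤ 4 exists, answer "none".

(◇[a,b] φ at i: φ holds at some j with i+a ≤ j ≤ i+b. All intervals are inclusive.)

3

Scan j = 2,3,… for r:
  j=2: fails
  j=3: fails
  j=4: fails
  j=5: holds
First hit at j=5, so smallest k = 5-2 = 3.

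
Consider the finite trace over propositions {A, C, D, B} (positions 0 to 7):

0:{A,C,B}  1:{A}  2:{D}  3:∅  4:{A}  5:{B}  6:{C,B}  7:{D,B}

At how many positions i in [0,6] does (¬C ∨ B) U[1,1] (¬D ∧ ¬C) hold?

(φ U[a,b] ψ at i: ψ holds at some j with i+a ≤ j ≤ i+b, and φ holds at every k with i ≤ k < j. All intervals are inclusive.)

4

Evaluate at each i in [0,6]:
  i=0: ✓ (rhs at j=1; lhs holds on [0,0])
  i=1: ✗ (no rhs in [2,2])
  i=2: ✓ (rhs at j=3; lhs holds on [2,2])
  i=3: ✓ (rhs at j=4; lhs holds on [3,3])
  i=4: ✓ (rhs at j=5; lhs holds on [4,4])
  i=5: ✗ (no rhs in [6,6])
  i=6: ✗ (no rhs in [7,7])
Positions where it holds: {0, 2, 3, 4} → 4.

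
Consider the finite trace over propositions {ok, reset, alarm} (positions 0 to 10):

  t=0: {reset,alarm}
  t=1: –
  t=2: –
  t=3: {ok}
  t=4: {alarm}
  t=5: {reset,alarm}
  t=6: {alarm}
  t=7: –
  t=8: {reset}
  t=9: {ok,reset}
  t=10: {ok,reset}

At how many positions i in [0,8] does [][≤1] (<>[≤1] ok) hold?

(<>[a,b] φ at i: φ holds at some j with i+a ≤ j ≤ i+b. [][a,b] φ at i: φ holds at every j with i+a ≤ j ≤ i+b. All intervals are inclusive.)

2

Evaluate at each i in [0,8]:
  i=0: ✗ (fails at j=0)
  i=1: ✗ (fails at j=1)
  i=2: ✓ (all of [2,3])
  i=3: ✗ (fails at j=4)
  i=4: ✗ (fails at j=4)
  i=5: ✗ (fails at j=5)
  i=6: ✗ (fails at j=6)
  i=7: ✗ (fails at j=7)
  i=8: ✓ (all of [8,9])
Positions where it holds: {2, 8} → 2.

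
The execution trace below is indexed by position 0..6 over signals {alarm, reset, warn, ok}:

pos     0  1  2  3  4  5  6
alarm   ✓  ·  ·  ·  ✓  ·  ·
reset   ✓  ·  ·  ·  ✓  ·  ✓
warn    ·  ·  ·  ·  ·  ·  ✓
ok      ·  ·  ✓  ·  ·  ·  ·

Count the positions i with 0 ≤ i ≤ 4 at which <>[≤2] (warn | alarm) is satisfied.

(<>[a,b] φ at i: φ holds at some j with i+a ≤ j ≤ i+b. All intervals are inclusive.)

4

Evaluate at each i in [0,4]:
  i=0: ✓ (witness j=0)
  i=1: ✗ (none in [1,3])
  i=2: ✓ (witness j=4)
  i=3: ✓ (witness j=4)
  i=4: ✓ (witness j=4)
Positions where it holds: {0, 2, 3, 4} → 4.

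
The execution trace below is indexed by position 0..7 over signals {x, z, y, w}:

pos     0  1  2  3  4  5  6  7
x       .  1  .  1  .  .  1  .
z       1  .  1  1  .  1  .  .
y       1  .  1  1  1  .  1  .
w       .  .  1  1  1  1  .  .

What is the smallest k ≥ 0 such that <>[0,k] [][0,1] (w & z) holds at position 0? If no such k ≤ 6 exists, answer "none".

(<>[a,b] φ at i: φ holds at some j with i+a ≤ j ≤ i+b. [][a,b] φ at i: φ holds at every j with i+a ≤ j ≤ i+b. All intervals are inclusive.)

2

Scan j = 0,1,… for [][0,1] (w & z):
  j=0: fails
  j=1: fails
  j=2: holds
First hit at j=2, so smallest k = 2-0 = 2.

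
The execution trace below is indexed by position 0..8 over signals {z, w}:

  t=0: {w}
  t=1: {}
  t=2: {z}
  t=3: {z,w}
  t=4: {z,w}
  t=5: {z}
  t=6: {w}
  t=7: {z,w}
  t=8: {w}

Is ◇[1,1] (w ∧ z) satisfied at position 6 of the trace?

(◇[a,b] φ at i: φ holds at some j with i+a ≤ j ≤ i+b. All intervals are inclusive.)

True

Check (w ∧ z) at each j in [7,7]:
  j=7: true
Found at j=7 → formula holds.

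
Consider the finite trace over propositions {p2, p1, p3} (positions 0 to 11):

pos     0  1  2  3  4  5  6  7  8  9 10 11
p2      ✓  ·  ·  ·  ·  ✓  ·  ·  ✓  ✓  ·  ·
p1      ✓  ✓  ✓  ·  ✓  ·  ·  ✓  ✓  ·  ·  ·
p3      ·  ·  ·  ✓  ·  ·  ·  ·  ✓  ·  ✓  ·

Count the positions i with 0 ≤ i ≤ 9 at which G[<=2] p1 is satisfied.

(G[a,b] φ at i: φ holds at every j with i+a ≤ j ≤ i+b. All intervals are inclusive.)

Evaluate at each i in [0,9]:
  i=0: ✓ (all of [0,2])
  i=1: ✗ (fails at j=3)
  i=2: ✗ (fails at j=3)
  i=3: ✗ (fails at j=3)
  i=4: ✗ (fails at j=5)
  i=5: ✗ (fails at j=5)
  i=6: ✗ (fails at j=6)
  i=7: ✗ (fails at j=9)
  i=8: ✗ (fails at j=9)
  i=9: ✗ (fails at j=9)
Positions where it holds: {0} → 1.

1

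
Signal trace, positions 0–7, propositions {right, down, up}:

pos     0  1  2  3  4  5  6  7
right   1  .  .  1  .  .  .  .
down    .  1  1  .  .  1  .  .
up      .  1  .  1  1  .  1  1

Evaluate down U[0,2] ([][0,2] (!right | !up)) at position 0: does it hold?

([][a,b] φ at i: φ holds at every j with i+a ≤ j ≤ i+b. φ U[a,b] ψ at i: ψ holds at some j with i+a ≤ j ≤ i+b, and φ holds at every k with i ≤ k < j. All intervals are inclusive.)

Need some j in [0,2] with [][0,2] (!right | !up), and down at every k in [0,j-1].
  j=0: [][0,2] (!right | !up) holds; no prefix to check → satisfied.

True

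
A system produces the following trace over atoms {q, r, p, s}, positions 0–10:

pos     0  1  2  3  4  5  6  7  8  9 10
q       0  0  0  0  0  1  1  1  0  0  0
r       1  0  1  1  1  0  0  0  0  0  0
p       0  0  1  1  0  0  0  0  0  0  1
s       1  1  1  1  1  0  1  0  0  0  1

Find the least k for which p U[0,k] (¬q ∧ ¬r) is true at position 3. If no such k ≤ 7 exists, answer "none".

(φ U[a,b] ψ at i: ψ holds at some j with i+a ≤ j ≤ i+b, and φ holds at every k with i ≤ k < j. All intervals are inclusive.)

Need earliest j ≥ 3 with (¬q ∧ ¬r), and p at every k in [3,j-1].
  j=3: rhs fails.
  j=4: rhs fails.
  j=5: rhs fails.
  j=6: rhs fails.
  j=7: rhs fails.
  j=8: rhs holds but lhs fails at k=4.
  j=9: rhs holds but lhs fails at k=4.
  j=10: rhs holds but lhs fails at k=4.
No witness within the range → none.

none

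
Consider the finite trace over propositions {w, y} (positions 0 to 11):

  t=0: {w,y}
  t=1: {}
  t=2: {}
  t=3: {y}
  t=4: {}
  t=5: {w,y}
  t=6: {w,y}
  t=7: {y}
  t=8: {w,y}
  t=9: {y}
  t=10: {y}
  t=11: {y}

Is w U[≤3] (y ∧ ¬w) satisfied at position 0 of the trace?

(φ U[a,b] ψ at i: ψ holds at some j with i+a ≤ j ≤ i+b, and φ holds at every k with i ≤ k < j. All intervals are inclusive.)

Does not hold

Need some j in [0,3] with (y ∧ ¬w), and w at every k in [0,j-1].
  j=0: (y ∧ ¬w) false.
  j=1: (y ∧ ¬w) false.
  j=2: (y ∧ ¬w) false.
  j=3: (y ∧ ¬w) holds, but w fails at k=1 → not this j.
No j in the window works → until fails.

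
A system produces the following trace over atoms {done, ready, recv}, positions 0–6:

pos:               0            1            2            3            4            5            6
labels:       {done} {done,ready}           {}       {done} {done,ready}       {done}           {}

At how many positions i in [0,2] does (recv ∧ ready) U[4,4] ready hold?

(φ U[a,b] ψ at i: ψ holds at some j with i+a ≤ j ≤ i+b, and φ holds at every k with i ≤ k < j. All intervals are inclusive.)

0

Evaluate at each i in [0,2]:
  i=0: ✗ (lhs fails at k=0 before rhs at j=4)
  i=1: ✗ (no rhs in [5,5])
  i=2: ✗ (no rhs in [6,6])
Positions where it holds: {} → 0.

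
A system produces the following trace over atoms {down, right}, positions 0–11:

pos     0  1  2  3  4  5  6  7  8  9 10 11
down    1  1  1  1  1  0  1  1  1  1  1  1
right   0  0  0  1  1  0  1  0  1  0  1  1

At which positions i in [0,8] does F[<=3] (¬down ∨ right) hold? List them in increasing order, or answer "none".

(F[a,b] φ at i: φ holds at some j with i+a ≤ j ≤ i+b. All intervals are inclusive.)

Evaluate at each i in [0,8]:
  i=0: ✓ (witness j=3)
  i=1: ✓ (witness j=3)
  i=2: ✓ (witness j=3)
  i=3: ✓ (witness j=3)
  i=4: ✓ (witness j=4)
  i=5: ✓ (witness j=5)
  i=6: ✓ (witness j=6)
  i=7: ✓ (witness j=8)
  i=8: ✓ (witness j=8)

0, 1, 2, 3, 4, 5, 6, 7, 8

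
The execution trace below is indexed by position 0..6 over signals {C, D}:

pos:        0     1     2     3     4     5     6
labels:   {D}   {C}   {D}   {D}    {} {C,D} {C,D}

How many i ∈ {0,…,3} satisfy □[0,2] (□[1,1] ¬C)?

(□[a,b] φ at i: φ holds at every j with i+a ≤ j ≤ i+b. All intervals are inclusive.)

1

Evaluate at each i in [0,3]:
  i=0: ✗ (fails at j=0)
  i=1: ✓ (all of [1,3])
  i=2: ✗ (fails at j=4)
  i=3: ✗ (fails at j=4)
Positions where it holds: {1} → 1.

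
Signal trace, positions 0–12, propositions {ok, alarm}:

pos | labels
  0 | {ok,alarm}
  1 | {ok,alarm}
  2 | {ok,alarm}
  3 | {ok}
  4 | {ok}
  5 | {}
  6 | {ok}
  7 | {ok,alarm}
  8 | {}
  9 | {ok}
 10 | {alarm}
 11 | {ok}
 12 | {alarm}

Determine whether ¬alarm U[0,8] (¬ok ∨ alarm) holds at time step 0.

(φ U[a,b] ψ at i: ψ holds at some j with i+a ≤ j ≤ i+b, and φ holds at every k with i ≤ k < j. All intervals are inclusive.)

True

Need some j in [0,8] with (¬ok ∨ alarm), and ¬alarm at every k in [0,j-1].
  j=0: (¬ok ∨ alarm) holds; no prefix to check → satisfied.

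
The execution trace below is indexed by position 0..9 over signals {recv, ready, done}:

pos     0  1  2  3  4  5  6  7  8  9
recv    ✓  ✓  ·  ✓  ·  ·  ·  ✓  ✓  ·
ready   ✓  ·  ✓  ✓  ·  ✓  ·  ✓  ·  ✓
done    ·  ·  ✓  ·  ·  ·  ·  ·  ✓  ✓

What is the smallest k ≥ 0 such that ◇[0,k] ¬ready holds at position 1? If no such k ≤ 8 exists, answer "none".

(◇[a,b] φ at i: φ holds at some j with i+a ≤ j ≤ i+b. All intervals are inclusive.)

Scan j = 1,2,… for ¬ready:
  j=1: holds
First hit at j=1, so smallest k = 1-1 = 0.

0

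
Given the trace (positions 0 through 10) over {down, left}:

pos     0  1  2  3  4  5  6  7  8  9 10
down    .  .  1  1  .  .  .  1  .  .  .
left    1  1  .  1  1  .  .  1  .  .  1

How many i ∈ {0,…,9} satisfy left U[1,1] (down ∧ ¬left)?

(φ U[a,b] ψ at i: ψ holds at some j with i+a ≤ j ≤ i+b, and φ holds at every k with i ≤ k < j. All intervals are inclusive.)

Evaluate at each i in [0,9]:
  i=0: ✗ (no rhs in [1,1])
  i=1: ✓ (rhs at j=2; lhs holds on [1,1])
  i=2: ✗ (no rhs in [3,3])
  i=3: ✗ (no rhs in [4,4])
  i=4: ✗ (no rhs in [5,5])
  i=5: ✗ (no rhs in [6,6])
  i=6: ✗ (no rhs in [7,7])
  i=7: ✗ (no rhs in [8,8])
  i=8: ✗ (no rhs in [9,9])
  i=9: ✗ (no rhs in [10,10])
Positions where it holds: {1} → 1.

1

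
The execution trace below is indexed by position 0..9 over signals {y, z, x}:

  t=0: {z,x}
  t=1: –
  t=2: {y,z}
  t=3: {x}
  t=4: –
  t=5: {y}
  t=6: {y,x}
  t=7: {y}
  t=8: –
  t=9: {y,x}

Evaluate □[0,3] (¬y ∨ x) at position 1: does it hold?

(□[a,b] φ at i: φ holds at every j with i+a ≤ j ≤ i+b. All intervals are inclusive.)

Check (¬y ∨ x) at every j in [1,4]:
  j=1: true
  j=2: false
  j=3: true
  j=4: true
Fails at j=2 → formula fails.

No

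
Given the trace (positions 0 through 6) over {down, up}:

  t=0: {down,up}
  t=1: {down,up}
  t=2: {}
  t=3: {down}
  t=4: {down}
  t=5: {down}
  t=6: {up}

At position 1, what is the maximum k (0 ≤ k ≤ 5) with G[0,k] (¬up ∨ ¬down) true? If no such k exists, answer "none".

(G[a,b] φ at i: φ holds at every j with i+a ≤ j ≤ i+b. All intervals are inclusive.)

none

(¬up ∨ ¬down) must hold from j=1 onward; find where it first fails.
  j=1: fails → no k works.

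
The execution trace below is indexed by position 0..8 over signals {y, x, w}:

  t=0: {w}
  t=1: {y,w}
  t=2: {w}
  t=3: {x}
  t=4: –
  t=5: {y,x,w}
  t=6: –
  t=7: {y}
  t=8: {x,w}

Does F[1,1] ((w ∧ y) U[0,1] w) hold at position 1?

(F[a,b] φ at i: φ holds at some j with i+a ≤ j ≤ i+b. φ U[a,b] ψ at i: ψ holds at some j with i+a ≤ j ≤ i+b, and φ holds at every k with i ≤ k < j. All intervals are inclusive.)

Check ((w ∧ y) U[0,1] w) at each j in [2,2]:
  j=2: holds
Found at j=2 → formula holds.

True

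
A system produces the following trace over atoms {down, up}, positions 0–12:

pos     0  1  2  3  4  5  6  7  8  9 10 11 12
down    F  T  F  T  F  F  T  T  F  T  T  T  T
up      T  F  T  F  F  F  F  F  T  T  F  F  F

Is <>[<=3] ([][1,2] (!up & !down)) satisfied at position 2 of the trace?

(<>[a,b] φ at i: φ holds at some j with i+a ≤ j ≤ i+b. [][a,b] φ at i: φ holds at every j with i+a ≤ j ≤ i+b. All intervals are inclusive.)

Holds

Check [][1,2] (!up & !down) at each j in [2,5]:
  j=2: fails at 3
  j=3: holds on [4,5]
  j=4: fails at 6
  j=5: fails at 6
Found at j=3 → formula holds.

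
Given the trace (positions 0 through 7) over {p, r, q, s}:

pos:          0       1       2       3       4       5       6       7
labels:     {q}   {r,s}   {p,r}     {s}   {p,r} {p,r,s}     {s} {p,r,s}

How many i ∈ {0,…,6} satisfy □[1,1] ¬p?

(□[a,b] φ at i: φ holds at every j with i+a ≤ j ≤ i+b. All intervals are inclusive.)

3

Evaluate at each i in [0,6]:
  i=0: ✓ (all of [1,1])
  i=1: ✗ (fails at j=2)
  i=2: ✓ (all of [3,3])
  i=3: ✗ (fails at j=4)
  i=4: ✗ (fails at j=5)
  i=5: ✓ (all of [6,6])
  i=6: ✗ (fails at j=7)
Positions where it holds: {0, 2, 5} → 3.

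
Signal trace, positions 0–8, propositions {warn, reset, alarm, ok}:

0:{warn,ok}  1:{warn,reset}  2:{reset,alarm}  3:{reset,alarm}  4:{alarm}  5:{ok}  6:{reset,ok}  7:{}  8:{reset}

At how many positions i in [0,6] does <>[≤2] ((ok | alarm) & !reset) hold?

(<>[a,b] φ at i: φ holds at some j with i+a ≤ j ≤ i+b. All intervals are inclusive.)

Evaluate at each i in [0,6]:
  i=0: ✓ (witness j=0)
  i=1: ✗ (none in [1,3])
  i=2: ✓ (witness j=4)
  i=3: ✓ (witness j=4)
  i=4: ✓ (witness j=4)
  i=5: ✓ (witness j=5)
  i=6: ✗ (none in [6,8])
Positions where it holds: {0, 2, 3, 4, 5} → 5.

5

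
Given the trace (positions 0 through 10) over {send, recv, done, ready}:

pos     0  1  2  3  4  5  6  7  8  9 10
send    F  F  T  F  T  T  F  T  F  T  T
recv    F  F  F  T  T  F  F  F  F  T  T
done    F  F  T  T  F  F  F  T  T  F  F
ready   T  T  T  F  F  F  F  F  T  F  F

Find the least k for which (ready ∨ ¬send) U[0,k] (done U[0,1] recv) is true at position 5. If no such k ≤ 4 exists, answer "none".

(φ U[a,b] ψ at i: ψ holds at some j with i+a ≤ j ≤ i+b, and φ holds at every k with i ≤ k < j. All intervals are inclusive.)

none

Need earliest j ≥ 5 with (done U[0,1] recv), and (ready ∨ ¬send) at every k in [5,j-1].
  j=5: rhs fails.
  j=6: rhs fails.
  j=7: rhs fails.
  j=8: rhs holds but lhs fails at k=5.
  j=9: rhs holds but lhs fails at k=5.
No witness within the range → none.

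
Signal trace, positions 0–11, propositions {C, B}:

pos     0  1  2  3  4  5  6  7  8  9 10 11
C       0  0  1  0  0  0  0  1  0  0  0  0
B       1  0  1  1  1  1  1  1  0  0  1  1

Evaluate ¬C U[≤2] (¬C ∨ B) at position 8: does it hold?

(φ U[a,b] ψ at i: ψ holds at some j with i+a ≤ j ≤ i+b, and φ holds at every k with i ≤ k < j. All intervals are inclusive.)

Holds

Need some j in [8,10] with (¬C ∨ B), and ¬C at every k in [8,j-1].
  j=8: (¬C ∨ B) holds; no prefix to check → satisfied.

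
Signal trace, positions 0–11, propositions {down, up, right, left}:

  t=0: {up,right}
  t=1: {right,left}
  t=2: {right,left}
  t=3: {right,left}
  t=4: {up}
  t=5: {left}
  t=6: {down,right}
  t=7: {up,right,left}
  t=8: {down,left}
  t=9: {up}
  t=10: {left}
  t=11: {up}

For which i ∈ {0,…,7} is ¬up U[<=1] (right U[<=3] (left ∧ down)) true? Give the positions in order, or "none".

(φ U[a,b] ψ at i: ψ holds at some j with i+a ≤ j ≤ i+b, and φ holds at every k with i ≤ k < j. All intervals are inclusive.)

Evaluate at each i in [0,7]:
  i=0: ✗ (no rhs in [0,1])
  i=1: ✗ (no rhs in [1,2])
  i=2: ✗ (no rhs in [2,3])
  i=3: ✗ (no rhs in [3,4])
  i=4: ✗ (no rhs in [4,5])
  i=5: ✓ (rhs at j=6; lhs holds on [5,5])
  i=6: ✓ (rhs at j=6)
  i=7: ✓ (rhs at j=7)

5, 6, 7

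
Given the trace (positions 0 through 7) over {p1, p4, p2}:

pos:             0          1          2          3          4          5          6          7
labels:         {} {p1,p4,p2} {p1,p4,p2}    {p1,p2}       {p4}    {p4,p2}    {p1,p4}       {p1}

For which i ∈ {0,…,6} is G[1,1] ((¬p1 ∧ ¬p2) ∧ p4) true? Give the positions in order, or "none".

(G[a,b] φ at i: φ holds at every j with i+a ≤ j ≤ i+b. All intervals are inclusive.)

3

Evaluate at each i in [0,6]:
  i=0: ✗ (fails at j=1)
  i=1: ✗ (fails at j=2)
  i=2: ✗ (fails at j=3)
  i=3: ✓ (all of [4,4])
  i=4: ✗ (fails at j=5)
  i=5: ✗ (fails at j=6)
  i=6: ✗ (fails at j=7)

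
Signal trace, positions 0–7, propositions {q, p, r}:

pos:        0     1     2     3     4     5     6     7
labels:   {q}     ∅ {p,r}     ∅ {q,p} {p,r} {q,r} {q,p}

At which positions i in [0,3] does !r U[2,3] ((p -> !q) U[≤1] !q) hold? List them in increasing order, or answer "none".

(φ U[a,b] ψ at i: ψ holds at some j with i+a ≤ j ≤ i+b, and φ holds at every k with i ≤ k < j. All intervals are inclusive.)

Evaluate at each i in [0,3]:
  i=0: ✓ (rhs at j=2; lhs holds on [0,1])
  i=1: ✗ (lhs fails at k=2 before rhs at j=3)
  i=2: ✗ (lhs fails at k=2 before rhs at j=5)
  i=3: ✓ (rhs at j=5; lhs holds on [3,4])

0, 3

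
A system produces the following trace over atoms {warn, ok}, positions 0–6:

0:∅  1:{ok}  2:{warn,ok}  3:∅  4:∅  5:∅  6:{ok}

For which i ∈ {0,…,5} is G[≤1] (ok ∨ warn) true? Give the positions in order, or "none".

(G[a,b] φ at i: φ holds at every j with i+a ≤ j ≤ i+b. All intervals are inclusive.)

1

Evaluate at each i in [0,5]:
  i=0: ✗ (fails at j=0)
  i=1: ✓ (all of [1,2])
  i=2: ✗ (fails at j=3)
  i=3: ✗ (fails at j=3)
  i=4: ✗ (fails at j=4)
  i=5: ✗ (fails at j=5)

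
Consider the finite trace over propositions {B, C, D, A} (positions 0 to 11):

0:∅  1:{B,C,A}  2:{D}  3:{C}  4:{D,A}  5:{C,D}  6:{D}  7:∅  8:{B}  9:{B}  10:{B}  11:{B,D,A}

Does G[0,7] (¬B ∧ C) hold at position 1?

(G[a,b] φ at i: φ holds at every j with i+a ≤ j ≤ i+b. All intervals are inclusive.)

Check (¬B ∧ C) at every j in [1,8]:
  j=1: false
  j=2: false
  j=3: true
  j=4: false
  j=5: true
  j=6: false
  j=7: false
  j=8: false
Fails at j=1 → formula fails.

False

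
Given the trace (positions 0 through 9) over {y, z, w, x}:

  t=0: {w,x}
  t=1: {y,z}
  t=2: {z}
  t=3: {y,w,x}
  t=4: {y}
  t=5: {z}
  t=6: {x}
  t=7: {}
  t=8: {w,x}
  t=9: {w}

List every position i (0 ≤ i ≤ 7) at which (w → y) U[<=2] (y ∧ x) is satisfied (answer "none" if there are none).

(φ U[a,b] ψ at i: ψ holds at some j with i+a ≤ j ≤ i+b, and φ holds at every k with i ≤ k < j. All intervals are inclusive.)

Evaluate at each i in [0,7]:
  i=0: ✗ (no rhs in [0,2])
  i=1: ✓ (rhs at j=3; lhs holds on [1,2])
  i=2: ✓ (rhs at j=3; lhs holds on [2,2])
  i=3: ✓ (rhs at j=3)
  i=4: ✗ (no rhs in [4,6])
  i=5: ✗ (no rhs in [5,7])
  i=6: ✗ (no rhs in [6,8])
  i=7: ✗ (no rhs in [7,9])

1, 2, 3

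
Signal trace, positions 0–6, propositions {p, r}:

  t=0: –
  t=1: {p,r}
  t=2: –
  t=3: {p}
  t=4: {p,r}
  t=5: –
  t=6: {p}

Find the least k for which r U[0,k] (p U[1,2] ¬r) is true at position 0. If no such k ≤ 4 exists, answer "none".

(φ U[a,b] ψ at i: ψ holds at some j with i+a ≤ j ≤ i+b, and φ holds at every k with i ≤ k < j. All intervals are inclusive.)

Need earliest j ≥ 0 with (p U[1,2] ¬r), and r at every k in [0,j-1].
  j=0: rhs fails.
  j=1: rhs holds but lhs fails at k=0.
  j=2: rhs fails.
  j=3: rhs holds but lhs fails at k=0.
  j=4: rhs holds but lhs fails at k=0.
No witness within the range → none.

none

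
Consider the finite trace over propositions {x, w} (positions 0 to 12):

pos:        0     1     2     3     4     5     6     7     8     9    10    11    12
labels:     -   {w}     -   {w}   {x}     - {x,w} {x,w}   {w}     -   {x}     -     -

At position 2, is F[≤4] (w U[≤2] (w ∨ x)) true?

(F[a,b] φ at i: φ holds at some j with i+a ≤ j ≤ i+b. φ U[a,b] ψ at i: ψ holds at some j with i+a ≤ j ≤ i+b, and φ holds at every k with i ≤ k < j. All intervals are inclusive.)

Check (w U[≤2] (w ∨ x)) at each j in [2,6]:
  j=2: fails
  j=3: holds
  j=4: holds
  j=5: fails
  j=6: holds
Found at j=3 → formula holds.

Yes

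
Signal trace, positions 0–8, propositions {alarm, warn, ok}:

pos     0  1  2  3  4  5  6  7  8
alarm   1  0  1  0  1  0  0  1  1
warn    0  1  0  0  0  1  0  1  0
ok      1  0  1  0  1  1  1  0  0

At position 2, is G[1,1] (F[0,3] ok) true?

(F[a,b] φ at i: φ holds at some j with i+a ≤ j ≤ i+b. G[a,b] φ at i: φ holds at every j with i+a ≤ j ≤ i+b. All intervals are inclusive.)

Check F[0,3] ok at every j in [3,3]:
  j=3: holds (witness at 4)
All positions satisfy it → formula holds.

Holds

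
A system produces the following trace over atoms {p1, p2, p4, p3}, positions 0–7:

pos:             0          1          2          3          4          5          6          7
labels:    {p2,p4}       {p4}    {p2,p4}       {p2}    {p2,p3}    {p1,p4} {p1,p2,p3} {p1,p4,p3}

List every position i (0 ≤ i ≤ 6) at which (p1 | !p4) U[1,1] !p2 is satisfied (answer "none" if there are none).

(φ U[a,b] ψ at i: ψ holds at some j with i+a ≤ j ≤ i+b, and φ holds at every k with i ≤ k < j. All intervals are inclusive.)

4, 6

Evaluate at each i in [0,6]:
  i=0: ✗ (lhs fails at k=0 before rhs at j=1)
  i=1: ✗ (no rhs in [2,2])
  i=2: ✗ (no rhs in [3,3])
  i=3: ✗ (no rhs in [4,4])
  i=4: ✓ (rhs at j=5; lhs holds on [4,4])
  i=5: ✗ (no rhs in [6,6])
  i=6: ✓ (rhs at j=7; lhs holds on [6,6])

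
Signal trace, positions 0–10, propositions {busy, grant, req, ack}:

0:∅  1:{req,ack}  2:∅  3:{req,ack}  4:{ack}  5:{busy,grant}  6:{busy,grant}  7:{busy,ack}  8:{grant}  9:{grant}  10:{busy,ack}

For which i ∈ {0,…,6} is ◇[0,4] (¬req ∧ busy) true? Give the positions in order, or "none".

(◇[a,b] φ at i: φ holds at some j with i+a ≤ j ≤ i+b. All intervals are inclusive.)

Evaluate at each i in [0,6]:
  i=0: ✗ (none in [0,4])
  i=1: ✓ (witness j=5)
  i=2: ✓ (witness j=5)
  i=3: ✓ (witness j=5)
  i=4: ✓ (witness j=5)
  i=5: ✓ (witness j=5)
  i=6: ✓ (witness j=6)

1, 2, 3, 4, 5, 6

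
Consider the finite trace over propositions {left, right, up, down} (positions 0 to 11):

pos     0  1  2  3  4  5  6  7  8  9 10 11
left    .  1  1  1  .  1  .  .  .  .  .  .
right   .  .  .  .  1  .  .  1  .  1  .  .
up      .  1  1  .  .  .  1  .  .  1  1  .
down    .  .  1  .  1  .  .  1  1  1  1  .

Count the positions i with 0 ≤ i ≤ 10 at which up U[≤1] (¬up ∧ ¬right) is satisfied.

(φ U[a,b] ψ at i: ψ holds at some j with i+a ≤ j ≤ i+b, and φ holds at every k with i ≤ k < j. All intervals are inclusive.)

6

Evaluate at each i in [0,10]:
  i=0: ✓ (rhs at j=0)
  i=1: ✗ (no rhs in [1,2])
  i=2: ✓ (rhs at j=3; lhs holds on [2,2])
  i=3: ✓ (rhs at j=3)
  i=4: ✗ (lhs fails at k=4 before rhs at j=5)
  i=5: ✓ (rhs at j=5)
  i=6: ✗ (no rhs in [6,7])
  i=7: ✗ (lhs fails at k=7 before rhs at j=8)
  i=8: ✓ (rhs at j=8)
  i=9: ✗ (no rhs in [9,10])
  i=10: ✓ (rhs at j=11; lhs holds on [10,10])
Positions where it holds: {0, 2, 3, 5, 8, 10} → 6.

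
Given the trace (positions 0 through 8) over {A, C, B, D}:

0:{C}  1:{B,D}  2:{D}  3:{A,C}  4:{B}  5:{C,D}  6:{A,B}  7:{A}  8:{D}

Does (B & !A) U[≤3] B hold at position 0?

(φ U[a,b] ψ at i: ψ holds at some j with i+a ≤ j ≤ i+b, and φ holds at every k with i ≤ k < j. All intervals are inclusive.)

Does not hold

Need some j in [0,3] with B, and (B & !A) at every k in [0,j-1].
  j=0: B false.
  j=1: B holds, but (B & !A) fails at k=0 → not this j.
  j=2: B false.
  j=3: B false.
No j in the window works → until fails.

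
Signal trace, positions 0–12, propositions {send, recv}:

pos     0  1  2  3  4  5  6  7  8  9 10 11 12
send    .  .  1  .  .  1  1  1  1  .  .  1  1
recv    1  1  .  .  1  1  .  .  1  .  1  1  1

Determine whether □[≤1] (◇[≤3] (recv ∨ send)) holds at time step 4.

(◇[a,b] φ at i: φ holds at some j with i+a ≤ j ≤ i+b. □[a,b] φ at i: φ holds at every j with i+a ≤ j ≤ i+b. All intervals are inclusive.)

Check ◇[≤3] (recv ∨ send) at every j in [4,5]:
  j=4: holds (witness at 4)
  j=5: holds (witness at 5)
All positions satisfy it → formula holds.

True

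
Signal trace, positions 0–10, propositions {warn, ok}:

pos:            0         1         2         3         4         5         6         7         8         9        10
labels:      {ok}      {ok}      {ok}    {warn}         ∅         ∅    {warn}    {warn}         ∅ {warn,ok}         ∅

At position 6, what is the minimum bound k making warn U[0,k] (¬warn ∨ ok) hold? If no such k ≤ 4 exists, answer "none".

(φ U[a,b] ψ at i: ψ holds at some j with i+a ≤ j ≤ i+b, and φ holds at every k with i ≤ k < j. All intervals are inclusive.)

2

Need earliest j ≥ 6 with (¬warn ∨ ok), and warn at every k in [6,j-1].
  j=6: rhs fails.
  j=7: rhs fails.
  j=8: rhs holds; lhs holds on [6,7]. k = 2.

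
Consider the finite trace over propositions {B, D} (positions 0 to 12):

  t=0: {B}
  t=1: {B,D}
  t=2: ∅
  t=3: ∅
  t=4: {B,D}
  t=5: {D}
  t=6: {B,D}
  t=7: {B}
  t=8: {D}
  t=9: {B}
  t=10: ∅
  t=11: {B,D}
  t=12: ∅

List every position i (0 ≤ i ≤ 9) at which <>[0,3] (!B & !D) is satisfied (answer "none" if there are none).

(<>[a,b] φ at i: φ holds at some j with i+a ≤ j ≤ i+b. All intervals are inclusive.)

0, 1, 2, 3, 7, 8, 9

Evaluate at each i in [0,9]:
  i=0: ✓ (witness j=2)
  i=1: ✓ (witness j=2)
  i=2: ✓ (witness j=2)
  i=3: ✓ (witness j=3)
  i=4: ✗ (none in [4,7])
  i=5: ✗ (none in [5,8])
  i=6: ✗ (none in [6,9])
  i=7: ✓ (witness j=10)
  i=8: ✓ (witness j=10)
  i=9: ✓ (witness j=10)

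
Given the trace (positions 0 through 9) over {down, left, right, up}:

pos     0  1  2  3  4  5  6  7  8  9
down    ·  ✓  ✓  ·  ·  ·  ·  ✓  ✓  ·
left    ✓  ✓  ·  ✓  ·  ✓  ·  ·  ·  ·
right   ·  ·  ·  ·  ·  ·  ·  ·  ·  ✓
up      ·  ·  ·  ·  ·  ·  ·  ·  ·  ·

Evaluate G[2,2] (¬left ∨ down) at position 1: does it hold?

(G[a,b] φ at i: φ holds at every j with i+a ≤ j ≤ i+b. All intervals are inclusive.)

Does not hold

Check (¬left ∨ down) at every j in [3,3]:
  j=3: false
Fails at j=3 → formula fails.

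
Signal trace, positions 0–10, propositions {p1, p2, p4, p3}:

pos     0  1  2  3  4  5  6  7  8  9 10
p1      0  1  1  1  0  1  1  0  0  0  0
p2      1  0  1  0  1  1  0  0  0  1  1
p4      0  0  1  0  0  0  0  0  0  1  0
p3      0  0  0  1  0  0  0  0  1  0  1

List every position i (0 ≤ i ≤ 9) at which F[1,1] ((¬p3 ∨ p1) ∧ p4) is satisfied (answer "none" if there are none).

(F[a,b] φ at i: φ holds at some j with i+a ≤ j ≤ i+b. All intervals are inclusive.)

1, 8

Evaluate at each i in [0,9]:
  i=0: ✗ (none in [1,1])
  i=1: ✓ (witness j=2)
  i=2: ✗ (none in [3,3])
  i=3: ✗ (none in [4,4])
  i=4: ✗ (none in [5,5])
  i=5: ✗ (none in [6,6])
  i=6: ✗ (none in [7,7])
  i=7: ✗ (none in [8,8])
  i=8: ✓ (witness j=9)
  i=9: ✗ (none in [10,10])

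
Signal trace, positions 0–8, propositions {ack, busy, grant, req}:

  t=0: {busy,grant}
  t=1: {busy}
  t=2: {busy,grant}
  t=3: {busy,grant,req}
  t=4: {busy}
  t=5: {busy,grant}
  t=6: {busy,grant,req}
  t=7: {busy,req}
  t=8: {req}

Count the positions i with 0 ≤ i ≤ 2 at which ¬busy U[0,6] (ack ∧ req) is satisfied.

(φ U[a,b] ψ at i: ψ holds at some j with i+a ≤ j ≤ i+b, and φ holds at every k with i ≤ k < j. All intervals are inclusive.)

Evaluate at each i in [0,2]:
  i=0: ✗ (no rhs in [0,6])
  i=1: ✗ (no rhs in [1,7])
  i=2: ✗ (no rhs in [2,8])
Positions where it holds: {} → 0.

0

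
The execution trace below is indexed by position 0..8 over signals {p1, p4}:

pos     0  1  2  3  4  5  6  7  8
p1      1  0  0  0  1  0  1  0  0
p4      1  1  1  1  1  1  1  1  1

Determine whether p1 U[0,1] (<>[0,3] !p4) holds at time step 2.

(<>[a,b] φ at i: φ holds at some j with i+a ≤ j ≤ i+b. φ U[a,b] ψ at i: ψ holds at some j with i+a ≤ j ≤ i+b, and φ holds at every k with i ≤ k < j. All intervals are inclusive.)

Need some j in [2,3] with <>[0,3] !p4, and p1 at every k in [2,j-1].
  j=2: <>[0,3] !p4 — fails (none in [2,5]).
  j=3: <>[0,3] !p4 — fails (none in [3,6]).
No j in the window works → until fails.

Does not hold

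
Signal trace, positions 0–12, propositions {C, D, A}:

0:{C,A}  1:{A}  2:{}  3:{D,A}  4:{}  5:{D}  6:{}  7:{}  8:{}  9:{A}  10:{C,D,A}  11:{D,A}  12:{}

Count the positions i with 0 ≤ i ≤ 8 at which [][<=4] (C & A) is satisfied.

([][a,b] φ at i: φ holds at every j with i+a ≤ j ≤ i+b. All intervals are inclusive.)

Evaluate at each i in [0,8]:
  i=0: ✗ (fails at j=1)
  i=1: ✗ (fails at j=1)
  i=2: ✗ (fails at j=2)
  i=3: ✗ (fails at j=3)
  i=4: ✗ (fails at j=4)
  i=5: ✗ (fails at j=5)
  i=6: ✗ (fails at j=6)
  i=7: ✗ (fails at j=7)
  i=8: ✗ (fails at j=8)
Positions where it holds: {} → 0.

0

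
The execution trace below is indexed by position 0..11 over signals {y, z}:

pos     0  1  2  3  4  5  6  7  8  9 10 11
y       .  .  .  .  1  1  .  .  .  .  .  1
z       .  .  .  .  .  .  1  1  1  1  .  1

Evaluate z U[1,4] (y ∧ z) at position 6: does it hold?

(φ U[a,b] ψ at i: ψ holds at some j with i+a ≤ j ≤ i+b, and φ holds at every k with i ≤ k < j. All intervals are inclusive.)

Does not hold

Need some j in [7,10] with (y ∧ z), and z at every k in [6,j-1].
  j=7: (y ∧ z) false.
  j=8: (y ∧ z) false.
  j=9: (y ∧ z) false.
  j=10: (y ∧ z) false.
No j in the window works → until fails.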